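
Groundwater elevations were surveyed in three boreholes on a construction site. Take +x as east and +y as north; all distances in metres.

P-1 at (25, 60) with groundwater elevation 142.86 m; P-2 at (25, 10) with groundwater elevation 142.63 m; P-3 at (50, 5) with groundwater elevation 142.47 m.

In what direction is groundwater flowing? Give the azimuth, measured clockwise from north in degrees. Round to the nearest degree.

130°

Three-point gradient (reference P-1): Δ to P-2 = (0, -50, -0.23), Δ to P-3 = (25, -55, -0.39).
∂h/∂x = -0.005480, ∂h/∂y = +0.004600 (det = 1250).
Flow direction (−∇h) has components (+0.005480 E, -0.004600 N).
Azimuth = atan2(E, N) = atan2(+0.005480, -0.004600) = 130.0° ≈ 130°.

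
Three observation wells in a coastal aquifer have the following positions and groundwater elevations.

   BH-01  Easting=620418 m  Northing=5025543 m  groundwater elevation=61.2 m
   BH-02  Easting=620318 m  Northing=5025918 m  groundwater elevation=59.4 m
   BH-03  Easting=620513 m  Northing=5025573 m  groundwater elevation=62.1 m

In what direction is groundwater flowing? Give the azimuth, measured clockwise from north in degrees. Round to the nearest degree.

With h = a·x + b·y + c and BH-01 as origin, the differences give:
  (-100)·a + 375·b = -1.8
  95·a + 30·b = +0.9
Eliminate b (×30 and ×375, subtract): -38625·a = -391.50 → a = ∂h/∂x = +0.01014
Back-substitute: b = ∂h/∂y = -0.002097.
Flow direction (−∇h) has components (-0.01014 E, +0.002097 N).
Azimuth = atan2(E, N) = atan2(-0.01014, +0.002097) = 281.7° ≈ 282°.

282°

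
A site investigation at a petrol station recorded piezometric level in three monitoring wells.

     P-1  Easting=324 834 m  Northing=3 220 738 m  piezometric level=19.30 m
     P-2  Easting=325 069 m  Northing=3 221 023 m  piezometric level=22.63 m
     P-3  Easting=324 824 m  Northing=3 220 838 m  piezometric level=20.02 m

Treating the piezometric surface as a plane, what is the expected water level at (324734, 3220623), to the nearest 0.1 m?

17.9 m

Differences from P-1: to P-2 (Δx, Δy, Δh) = (235, 285, +3.33); to P-3 = (-10, 100, +0.72).
Solve a·Δx + b·Δy = Δh: det = 235·100 − (-10)·285 = 26350.
∂h/∂x = [(+3.33)·100 − (+0.72)·285] / 26350 = +0.004850
∂h/∂y = [235·(+0.72) − (-10)·(+3.33)] / 26350 = +0.007685
h(324734, 3220623) = 19.30 + (+0.004850)·(-100) + (+0.007685)·(-115) = 19.30 -0.485 -0.884 = 17.931 m.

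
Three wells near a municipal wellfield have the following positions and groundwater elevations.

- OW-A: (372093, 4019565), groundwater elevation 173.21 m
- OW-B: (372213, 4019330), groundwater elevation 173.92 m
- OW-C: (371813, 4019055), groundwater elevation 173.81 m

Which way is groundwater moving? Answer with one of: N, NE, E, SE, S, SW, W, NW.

NW

Differences from OW-A: to OW-B (Δx, Δy, Δh) = (120, -235, +0.71); to OW-C = (-280, -510, +0.60).
Determinant of the coordinate differences = 120·(-510) − (-280)·(-235) = -127000.
∂h/∂x = [(+0.71)·(-510) − (+0.60)·(-235)] / -127000 = +0.001741
∂h/∂y = [120·(+0.60) − (-280)·(+0.71)] / -127000 = -0.002132
Flow = −∇h = (-0.001741 east, +0.002132 north), which points northwest.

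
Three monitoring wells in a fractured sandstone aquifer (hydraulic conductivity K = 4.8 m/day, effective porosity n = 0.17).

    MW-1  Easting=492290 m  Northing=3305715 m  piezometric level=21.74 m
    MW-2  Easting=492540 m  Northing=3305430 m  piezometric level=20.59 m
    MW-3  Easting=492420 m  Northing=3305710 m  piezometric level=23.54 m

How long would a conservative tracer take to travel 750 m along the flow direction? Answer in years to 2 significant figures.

Three-point gradient (reference MW-1): Δ to MW-2 = (250, -285, -1.15), Δ to MW-3 = (130, -5, +1.80).
∂h/∂x = +0.01449, ∂h/∂y = +0.01675 (det = 35800).
|∇h| = √(0.01449² + 0.01675²) = 0.02215
Seepage velocity v = K·i/n = 4.8 × 0.02215 / 0.17 = 0.6254 m/day.
t = 750 / 0.6254 = 1199 days = 3.28 years.

3.3 years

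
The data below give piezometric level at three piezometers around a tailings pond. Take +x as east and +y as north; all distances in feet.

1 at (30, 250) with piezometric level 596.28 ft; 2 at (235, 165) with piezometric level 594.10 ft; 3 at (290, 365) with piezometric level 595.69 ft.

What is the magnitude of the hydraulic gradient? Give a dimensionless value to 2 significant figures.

Taking 1 as reference: 2−1 = (205, -85, -2.18); 3−1 = (260, 115, -0.59).
Determinant of the coordinate differences = 205·115 − 260·(-85) = 45675.
∂h/∂x = [(-2.18)·115 − (-0.59)·(-85)] / 45675 = -0.006587
∂h/∂y = [205·(-0.59) − 260·(-2.18)] / 45675 = +0.009761
|∇h| = √(-0.006587² + 0.009761²) = 0.01178

0.012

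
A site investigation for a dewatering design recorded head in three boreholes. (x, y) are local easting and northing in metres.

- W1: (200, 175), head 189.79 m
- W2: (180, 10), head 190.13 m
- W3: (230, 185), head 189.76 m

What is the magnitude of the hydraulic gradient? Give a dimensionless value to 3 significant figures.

Differences from W1: to W2 (Δx, Δy, Δh) = (-20, -165, +0.34); to W3 = (30, 10, -0.03).
Determinant of the coordinate differences = (-20)·10 − 30·(-165) = 4750.
∂h/∂x = [(+0.34)·10 − (-0.03)·(-165)] / 4750 = -0.0003263
∂h/∂y = [(-20)·(-0.03) − 30·(+0.34)] / 4750 = -0.002021
|∇h| = √(-0.0003263² + -0.002021²) = 0.002047

0.00205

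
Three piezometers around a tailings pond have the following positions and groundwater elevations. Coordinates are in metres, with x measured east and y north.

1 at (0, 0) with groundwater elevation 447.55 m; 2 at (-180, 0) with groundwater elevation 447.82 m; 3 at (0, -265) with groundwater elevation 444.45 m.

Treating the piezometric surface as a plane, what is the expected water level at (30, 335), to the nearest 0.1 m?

451.4 m

∂h/∂x = (447.82 − 447.55) / (-180 − 0) = -0.001500
∂h/∂y = (444.45 − 447.55) / (-265 − 0) = +0.01170
h(30, 335) = 447.55 + (-0.001500)·(30) + (+0.01170)·(335) = 447.55 -0.045 +3.919 = 451.424 m.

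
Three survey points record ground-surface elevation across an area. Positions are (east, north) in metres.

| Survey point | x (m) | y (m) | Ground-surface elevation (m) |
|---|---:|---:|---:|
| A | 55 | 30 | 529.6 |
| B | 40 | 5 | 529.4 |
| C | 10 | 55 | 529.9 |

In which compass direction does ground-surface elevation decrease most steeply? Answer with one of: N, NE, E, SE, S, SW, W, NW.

S

Differences from A: to B (Δx, Δy, Δh) = (-15, -25, -0.2); to C = (-45, 25, +0.3).
Determinant of the coordinate differences = (-15)·25 − (-45)·(-25) = -1500.
∂z/∂x = [(-0.2)·25 − (+0.3)·(-25)] / -1500 = -0.001667
∂z/∂y = [(-15)·(+0.3) − (-45)·(-0.2)] / -1500 = +0.009000
Steepest decrease is along −∇f = (+0.001667 E, -0.009000 N) → south.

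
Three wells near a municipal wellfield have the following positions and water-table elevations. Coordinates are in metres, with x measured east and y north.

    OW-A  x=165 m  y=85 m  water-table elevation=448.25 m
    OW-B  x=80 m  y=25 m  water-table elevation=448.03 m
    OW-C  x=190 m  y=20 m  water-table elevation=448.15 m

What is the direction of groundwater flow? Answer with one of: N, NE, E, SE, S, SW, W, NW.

SW

Differences from OW-A: to OW-B (Δx, Δy, Δh) = (-85, -60, -0.22); to OW-C = (25, -65, -0.10).
Solve a·Δx + b·Δy = Δh: det = (-85)·(-65) − 25·(-60) = 7025.
∂h/∂x = [(-0.22)·(-65) − (-0.10)·(-60)] / 7025 = +0.001181
∂h/∂y = [(-85)·(-0.10) − 25·(-0.22)] / 7025 = +0.001993
Flow = −∇h = (-0.001181 east, -0.001993 north), which points southwest.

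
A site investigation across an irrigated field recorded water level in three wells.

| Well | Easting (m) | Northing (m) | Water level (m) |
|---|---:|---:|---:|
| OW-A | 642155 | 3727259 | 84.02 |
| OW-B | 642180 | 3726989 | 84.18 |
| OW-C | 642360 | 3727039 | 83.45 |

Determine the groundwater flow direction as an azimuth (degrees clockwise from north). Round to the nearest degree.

Taking OW-A as reference: OW-B−OW-A = (25, -270, +0.16); OW-C−OW-A = (205, -220, -0.57).
Determinant of the coordinate differences = 25·(-220) − 205·(-270) = 49850.
∂h/∂x = [(+0.16)·(-220) − (-0.57)·(-270)] / 49850 = -0.003793
∂h/∂y = [25·(-0.57) − 205·(+0.16)] / 49850 = -0.0009438
Flow direction (−∇h) has components (+0.003793 E, +0.0009438 N).
Azimuth = atan2(E, N) = atan2(+0.003793, +0.0009438) = 76.0° ≈ 076°.

076°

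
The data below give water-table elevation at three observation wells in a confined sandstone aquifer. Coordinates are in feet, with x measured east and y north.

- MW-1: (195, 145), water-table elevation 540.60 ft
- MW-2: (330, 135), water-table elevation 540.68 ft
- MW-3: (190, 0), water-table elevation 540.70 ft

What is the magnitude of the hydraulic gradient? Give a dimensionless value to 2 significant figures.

0.00089

With h = a·x + b·y + c and MW-1 as origin, the differences give:
  135·a + (-10)·b = +0.08
  (-5)·a + (-145)·b = +0.10
Eliminate b (×(-145) and ×(-10), subtract): -19625·a = -10.600 → a = ∂h/∂x = +0.0005401
Back-substitute: b = ∂h/∂y = -0.0007083.
|∇h| = √(0.0005401² + -0.0007083²) = 0.0008907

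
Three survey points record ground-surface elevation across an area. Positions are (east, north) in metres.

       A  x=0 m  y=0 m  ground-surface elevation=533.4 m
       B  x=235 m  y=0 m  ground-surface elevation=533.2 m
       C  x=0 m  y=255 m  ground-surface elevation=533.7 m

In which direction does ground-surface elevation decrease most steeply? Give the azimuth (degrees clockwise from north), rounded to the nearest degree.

∂z/∂x = (533.2 − 533.4) / (235 − 0) = -0.0008511
∂z/∂y = (533.7 − 533.4) / (255 − 0) = +0.001176
Steepest decrease is along −∇f: components (+0.0008511 E, -0.001176 N).
Azimuth = atan2(+0.0008511, -0.001176) = 144.1° ≈ 144°.

144°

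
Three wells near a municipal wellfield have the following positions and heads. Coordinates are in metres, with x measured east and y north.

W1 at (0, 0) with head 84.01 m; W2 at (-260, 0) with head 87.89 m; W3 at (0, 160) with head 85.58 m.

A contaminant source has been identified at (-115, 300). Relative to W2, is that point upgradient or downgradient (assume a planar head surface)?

∂h/∂x = (87.89 − 84.01) / (-260 − 0) = -0.01492
∂h/∂y = (85.58 − 84.01) / (160 − 0) = +0.009812
Head at (-115, 300) = 84.01 + (-0.01492)·(-115) + (+0.009812)·(300) = 88.67 m.
That is higher than the 87.89 m at W2, so the point is upgradient.

upgradient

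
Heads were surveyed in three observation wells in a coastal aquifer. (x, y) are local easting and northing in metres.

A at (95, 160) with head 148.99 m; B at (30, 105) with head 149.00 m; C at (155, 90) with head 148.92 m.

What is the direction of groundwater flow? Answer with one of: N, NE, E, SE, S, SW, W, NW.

SE

Taking A as reference: B−A = (-65, -55, +0.01); C−A = (60, -70, -0.07).
Solve a·Δx + b·Δy = Δh: det = (-65)·(-70) − 60·(-55) = 7850.
∂h/∂x = [(+0.01)·(-70) − (-0.07)·(-55)] / 7850 = -0.0005796
∂h/∂y = [(-65)·(-0.07) − 60·(+0.01)] / 7850 = +0.0005032
Flow = −∇h = (+0.0005796 east, -0.0005032 north), which points southeast.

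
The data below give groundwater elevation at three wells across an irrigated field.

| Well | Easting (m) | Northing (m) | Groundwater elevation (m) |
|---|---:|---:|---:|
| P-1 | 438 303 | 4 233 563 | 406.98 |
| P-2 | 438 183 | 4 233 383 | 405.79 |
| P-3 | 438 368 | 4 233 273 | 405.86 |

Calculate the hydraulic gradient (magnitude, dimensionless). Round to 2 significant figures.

0.0055

Taking P-1 as reference: P-2−P-1 = (-120, -180, -1.19); P-3−P-1 = (65, -290, -1.12).
Solve a·Δx + b·Δy = Δh: det = (-120)·(-290) − 65·(-180) = 46500.
∂h/∂x = [(-1.19)·(-290) − (-1.12)·(-180)] / 46500 = +0.003086
∂h/∂y = [(-120)·(-1.12) − 65·(-1.19)] / 46500 = +0.004554
|∇h| = √(0.003086² + 0.004554²) = 0.005501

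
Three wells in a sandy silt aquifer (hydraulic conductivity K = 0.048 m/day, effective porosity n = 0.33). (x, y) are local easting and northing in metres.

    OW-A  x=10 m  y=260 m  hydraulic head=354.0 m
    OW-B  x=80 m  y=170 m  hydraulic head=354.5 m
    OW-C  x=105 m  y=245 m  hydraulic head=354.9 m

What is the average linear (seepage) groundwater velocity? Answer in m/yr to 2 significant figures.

0.53 m/yr

Taking OW-A as reference: OW-B−OW-A = (70, -90, +0.5); OW-C−OW-A = (95, -15, +0.9).
Determinant of the coordinate differences = 70·(-15) − 95·(-90) = 7500.
∂h/∂x = [(+0.5)·(-15) − (+0.9)·(-90)] / 7500 = +0.009800
∂h/∂y = [70·(+0.9) − 95·(+0.5)] / 7500 = +0.002067
|∇h| = √(0.009800² + 0.002067²) = 0.01002
Seepage velocity v = K·i/n = 0.048 × 0.01002 / 0.33 = 0.001457 m/day = 0.5322 m/yr.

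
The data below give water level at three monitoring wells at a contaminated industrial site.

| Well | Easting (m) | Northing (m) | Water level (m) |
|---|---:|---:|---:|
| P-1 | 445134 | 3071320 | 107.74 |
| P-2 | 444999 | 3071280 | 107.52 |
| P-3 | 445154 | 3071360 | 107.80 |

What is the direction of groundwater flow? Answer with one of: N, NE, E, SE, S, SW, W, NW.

Three-point gradient (reference P-1): Δ to P-2 = (-135, -40, -0.22), Δ to P-3 = (20, 40, +0.06).
∂h/∂x = +0.001391, ∂h/∂y = +0.0008043 (det = -4600).
Flow = −∇h = (-0.001391 east, -0.0008043 north), which points southwest.

SW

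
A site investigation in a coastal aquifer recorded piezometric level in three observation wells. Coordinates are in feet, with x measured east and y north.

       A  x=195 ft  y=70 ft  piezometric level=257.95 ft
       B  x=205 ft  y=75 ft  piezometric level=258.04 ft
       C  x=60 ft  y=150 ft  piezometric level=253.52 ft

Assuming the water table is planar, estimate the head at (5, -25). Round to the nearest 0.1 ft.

256.2 ft

With h = a·x + b·y + c and A as origin, the differences give:
  10·a + 5·b = +0.09
  (-135)·a + 80·b = -4.43
Eliminate b (×80 and ×5, subtract): 1475·a = 29.350 → a = ∂h/∂x = +0.01990
Back-substitute: b = ∂h/∂y = -0.02180.
h(5, -25) = 257.95 + (+0.01990)·(-190) + (-0.02180)·(-95) = 257.95 -3.781 +2.071 = 256.240 ft.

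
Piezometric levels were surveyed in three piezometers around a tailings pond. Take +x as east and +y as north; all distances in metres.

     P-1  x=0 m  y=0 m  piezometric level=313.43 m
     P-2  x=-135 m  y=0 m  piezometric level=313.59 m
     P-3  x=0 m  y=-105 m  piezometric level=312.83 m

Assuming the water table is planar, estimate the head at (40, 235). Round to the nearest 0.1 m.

314.7 m

∂h/∂x = (313.59 − 313.43) / (-135 − 0) = -0.001185
∂h/∂y = (312.83 − 313.43) / (-105 − 0) = +0.005714
h(40, 235) = 313.43 + (-0.001185)·(40) + (+0.005714)·(235) = 313.43 -0.047 +1.343 = 314.725 m.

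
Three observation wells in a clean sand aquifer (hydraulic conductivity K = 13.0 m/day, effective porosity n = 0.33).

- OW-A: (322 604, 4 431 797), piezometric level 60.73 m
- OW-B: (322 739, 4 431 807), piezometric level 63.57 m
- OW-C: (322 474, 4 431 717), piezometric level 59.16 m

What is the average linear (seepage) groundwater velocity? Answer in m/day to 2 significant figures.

1.1 m/day

Taking OW-A as reference: OW-B−OW-A = (135, 10, +2.84); OW-C−OW-A = (-130, -80, -1.57).
Solve a·Δx + b·Δy = Δh: det = 135·(-80) − (-130)·10 = -9500.
∂h/∂x = [(+2.84)·(-80) − (-1.57)·10] / -9500 = +0.02226
∂h/∂y = [135·(-1.57) − (-130)·(+2.84)] / -9500 = -0.01655
|∇h| = √(0.02226² + -0.01655²) = 0.02774
Seepage velocity v = K·i/n = 13.0 × 0.02774 / 0.33 = 1.093 m/day.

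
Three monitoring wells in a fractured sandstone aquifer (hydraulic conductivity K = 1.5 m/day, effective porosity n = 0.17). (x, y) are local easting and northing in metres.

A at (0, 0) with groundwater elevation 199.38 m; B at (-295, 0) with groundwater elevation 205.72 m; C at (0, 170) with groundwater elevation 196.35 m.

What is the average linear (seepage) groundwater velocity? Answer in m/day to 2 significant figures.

0.25 m/day

∂h/∂x = (205.72 − 199.38) / (-295 − 0) = -0.02149
∂h/∂y = (196.35 − 199.38) / (170 − 0) = -0.01782
|∇h| = √(-0.02149² + -0.01782²) = 0.02792
Seepage velocity v = K·i/n = 1.5 × 0.02792 / 0.17 = 0.2464 m/day.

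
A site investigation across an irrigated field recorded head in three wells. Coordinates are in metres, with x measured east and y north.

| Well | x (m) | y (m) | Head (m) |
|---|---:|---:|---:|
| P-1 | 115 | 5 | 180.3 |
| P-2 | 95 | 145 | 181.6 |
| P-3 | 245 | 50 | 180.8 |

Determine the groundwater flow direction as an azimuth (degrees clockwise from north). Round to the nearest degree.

Taking P-1 as reference: P-2−P-1 = (-20, 140, +1.3); P-3−P-1 = (130, 45, +0.5).
Determinant of the coordinate differences = (-20)·45 − 130·140 = -19100.
∂h/∂x = [(+1.3)·45 − (+0.5)·140] / -19100 = +0.0006021
∂h/∂y = [(-20)·(+0.5) − 130·(+1.3)] / -19100 = +0.009372
Flow direction (−∇h) has components (-0.0006021 E, -0.009372 N).
Azimuth = atan2(E, N) = atan2(-0.0006021, -0.009372) = 183.7° ≈ 184°.

184°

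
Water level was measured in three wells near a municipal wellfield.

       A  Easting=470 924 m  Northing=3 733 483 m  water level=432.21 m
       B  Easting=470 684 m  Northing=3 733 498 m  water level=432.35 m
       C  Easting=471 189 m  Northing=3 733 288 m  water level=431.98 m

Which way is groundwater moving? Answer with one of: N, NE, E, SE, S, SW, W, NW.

SE

With h = a·x + b·y + c and A as origin, the differences give:
  (-240)·a + 15·b = +0.14
  265·a + (-195)·b = -0.23
Eliminate b (×(-195) and ×15, subtract): 42825·a = -23.850 → a = ∂h/∂x = -0.0005569
Back-substitute: b = ∂h/∂y = +0.0004227.
Flow = −∇h = (+0.0005569 east, -0.0004227 north), which points southeast.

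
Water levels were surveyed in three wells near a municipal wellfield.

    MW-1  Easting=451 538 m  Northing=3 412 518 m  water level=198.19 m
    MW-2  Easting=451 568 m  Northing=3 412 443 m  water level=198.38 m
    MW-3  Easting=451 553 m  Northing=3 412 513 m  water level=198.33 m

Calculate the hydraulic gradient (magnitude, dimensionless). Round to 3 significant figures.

With h = a·x + b·y + c and MW-1 as origin, the differences give:
  30·a + (-75)·b = +0.19
  15·a + (-5)·b = +0.14
Eliminate b (×(-5) and ×(-75), subtract): 975·a = 9.550 → a = ∂h/∂x = +0.009795
Back-substitute: b = ∂h/∂y = +0.001385.
|∇h| = √(0.009795² + 0.001385²) = 0.009892

0.00989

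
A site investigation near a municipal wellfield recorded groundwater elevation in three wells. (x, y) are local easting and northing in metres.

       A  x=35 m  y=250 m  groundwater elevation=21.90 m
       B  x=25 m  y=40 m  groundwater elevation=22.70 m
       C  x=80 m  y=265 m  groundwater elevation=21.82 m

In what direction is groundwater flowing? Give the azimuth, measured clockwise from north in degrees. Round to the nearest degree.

Three-point gradient (reference A): Δ to B = (-10, -210, +0.80), Δ to C = (45, 15, -0.08).
∂h/∂x = -0.0005161, ∂h/∂y = -0.003785 (det = 9300).
Flow direction (−∇h) has components (+0.0005161 E, +0.003785 N).
Azimuth = atan2(E, N) = atan2(+0.0005161, +0.003785) = 7.8° ≈ 008°.

008°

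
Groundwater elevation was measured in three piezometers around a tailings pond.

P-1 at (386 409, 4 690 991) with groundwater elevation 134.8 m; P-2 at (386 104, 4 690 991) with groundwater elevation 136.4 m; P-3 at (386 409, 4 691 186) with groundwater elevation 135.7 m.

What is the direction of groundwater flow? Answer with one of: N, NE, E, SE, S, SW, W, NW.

∂h/∂x = (136.4 − 134.8) / (386104 − 386409) = -0.005246
∂h/∂y = (135.7 − 134.8) / (4691186 − 4690991) = +0.004615
Flow = −∇h = (+0.005246 east, -0.004615 north), which points southeast.

SE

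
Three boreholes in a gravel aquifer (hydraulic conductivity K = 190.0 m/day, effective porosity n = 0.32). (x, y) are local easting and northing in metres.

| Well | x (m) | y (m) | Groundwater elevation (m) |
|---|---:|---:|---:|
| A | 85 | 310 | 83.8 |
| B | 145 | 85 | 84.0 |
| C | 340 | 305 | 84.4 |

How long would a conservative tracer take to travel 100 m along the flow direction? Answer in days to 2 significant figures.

With h = a·x + b·y + c and A as origin, the differences give:
  60·a + (-225)·b = +0.2
  255·a + (-5)·b = +0.6
Eliminate b (×(-5) and ×(-225), subtract): 57075·a = 134.00 → a = ∂h/∂x = +0.002348
Back-substitute: b = ∂h/∂y = -0.0002628.
|∇h| = √(0.002348² + -0.0002628²) = 0.002363
Seepage velocity v = K·i/n = 190.0 × 0.002363 / 0.32 = 1.403 m/day.
t = 100 / 1.403 = 71.28 days.

71 days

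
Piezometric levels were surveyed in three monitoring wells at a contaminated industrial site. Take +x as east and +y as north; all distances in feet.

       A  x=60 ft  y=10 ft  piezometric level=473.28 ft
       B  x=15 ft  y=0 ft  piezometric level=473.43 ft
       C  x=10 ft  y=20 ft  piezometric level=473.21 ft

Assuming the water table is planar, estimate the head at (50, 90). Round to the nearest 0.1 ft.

Taking A as reference: B−A = (-45, -10, +0.15); C−A = (-50, 10, -0.07).
Determinant of the coordinate differences = (-45)·10 − (-50)·(-10) = -950.
∂h/∂x = [(+0.15)·10 − (-0.07)·(-10)] / -950 = -0.0008421
∂h/∂y = [(-45)·(-0.07) − (-50)·(+0.15)] / -950 = -0.01121
h(50, 90) = 473.28 + (-0.0008421)·(-10) + (-0.01121)·(80) = 473.28 +0.008 -0.897 = 472.392 ft.

472.4 ft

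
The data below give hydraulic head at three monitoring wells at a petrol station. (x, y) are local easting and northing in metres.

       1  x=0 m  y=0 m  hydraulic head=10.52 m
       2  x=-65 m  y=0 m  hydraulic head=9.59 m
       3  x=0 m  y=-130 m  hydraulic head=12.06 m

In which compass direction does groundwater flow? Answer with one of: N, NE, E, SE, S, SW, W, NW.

∂h/∂x = (9.59 − 10.52) / (-65 − 0) = +0.01431
∂h/∂y = (12.06 − 10.52) / (-130 − 0) = -0.01185
Flow = −∇h = (-0.01431 east, +0.01185 north), which points northwest.

NW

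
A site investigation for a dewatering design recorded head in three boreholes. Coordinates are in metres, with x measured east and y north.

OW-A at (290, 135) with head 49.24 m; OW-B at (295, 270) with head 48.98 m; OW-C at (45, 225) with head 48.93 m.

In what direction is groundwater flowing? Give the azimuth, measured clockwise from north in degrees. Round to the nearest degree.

Differences from OW-A: to OW-B (Δx, Δy, Δh) = (5, 135, -0.26); to OW-C = (-245, 90, -0.31).
Determinant of the coordinate differences = 5·90 − (-245)·135 = 33525.
∂h/∂x = [(-0.26)·90 − (-0.31)·135] / 33525 = +0.0005503
∂h/∂y = [5·(-0.31) − (-245)·(-0.26)] / 33525 = -0.001946
Flow direction (−∇h) has components (-0.0005503 E, +0.001946 N).
Azimuth = atan2(E, N) = atan2(-0.0005503, +0.001946) = 344.2° ≈ 344°.

344°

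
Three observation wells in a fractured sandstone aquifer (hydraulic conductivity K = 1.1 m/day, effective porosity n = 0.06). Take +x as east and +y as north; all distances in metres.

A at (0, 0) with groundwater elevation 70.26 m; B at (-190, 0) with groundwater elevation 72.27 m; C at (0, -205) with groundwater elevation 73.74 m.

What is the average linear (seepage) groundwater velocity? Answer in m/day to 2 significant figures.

0.37 m/day

∂h/∂x = (72.27 − 70.26) / (-190 − 0) = -0.01058
∂h/∂y = (73.74 − 70.26) / (-205 − 0) = -0.01698
|∇h| = √(-0.01058² + -0.01698²) = 0.02001
Seepage velocity v = K·i/n = 1.1 × 0.02001 / 0.06 = 0.3669 m/day.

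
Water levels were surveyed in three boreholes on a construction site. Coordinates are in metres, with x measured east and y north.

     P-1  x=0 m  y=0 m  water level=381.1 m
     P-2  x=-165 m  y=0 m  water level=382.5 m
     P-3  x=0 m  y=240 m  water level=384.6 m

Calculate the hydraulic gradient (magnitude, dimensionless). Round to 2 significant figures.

0.017

∂h/∂x = (382.5 − 381.1) / (-165 − 0) = -0.008485
∂h/∂y = (384.6 − 381.1) / (240 − 0) = +0.01458
|∇h| = √(-0.008485² + 0.01458²) = 0.01687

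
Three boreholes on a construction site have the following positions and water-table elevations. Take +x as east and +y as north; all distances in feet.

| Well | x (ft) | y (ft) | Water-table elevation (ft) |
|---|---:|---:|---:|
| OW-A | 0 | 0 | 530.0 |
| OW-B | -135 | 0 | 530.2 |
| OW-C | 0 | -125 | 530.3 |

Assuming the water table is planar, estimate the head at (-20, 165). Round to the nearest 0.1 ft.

∂h/∂x = (530.2 − 530.0) / (-135 − 0) = -0.001481
∂h/∂y = (530.3 − 530.0) / (-125 − 0) = -0.002400
h(-20, 165) = 530.0 + (-0.001481)·(-20) + (-0.002400)·(165) = 530.0 +0.030 -0.396 = 529.634 ft.

529.6 ft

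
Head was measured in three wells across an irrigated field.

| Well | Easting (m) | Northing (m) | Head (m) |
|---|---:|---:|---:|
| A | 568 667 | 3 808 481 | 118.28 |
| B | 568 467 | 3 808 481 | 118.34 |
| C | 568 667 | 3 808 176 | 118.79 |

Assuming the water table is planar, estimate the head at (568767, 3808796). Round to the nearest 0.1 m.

∂h/∂x = (118.34 − 118.28) / (568467 − 568667) = -0.0003000
∂h/∂y = (118.79 − 118.28) / (3808176 − 3808481) = -0.001672
h(568767, 3808796) = 118.28 + (-0.0003000)·(100) + (-0.001672)·(315) = 118.28 -0.030 -0.527 = 117.723 m.

117.7 m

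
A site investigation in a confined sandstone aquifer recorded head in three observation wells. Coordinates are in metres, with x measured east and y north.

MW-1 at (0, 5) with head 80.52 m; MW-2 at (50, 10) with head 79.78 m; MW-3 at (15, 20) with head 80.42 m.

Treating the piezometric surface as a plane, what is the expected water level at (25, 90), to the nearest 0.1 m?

Three-point gradient (reference MW-1): Δ to MW-2 = (50, 5, -0.74), Δ to MW-3 = (15, 15, -0.10).
∂h/∂x = -0.01570, ∂h/∂y = +0.009037 (det = 675).
h(25, 90) = 80.52 + (-0.01570)·(25) + (+0.009037)·(85) = 80.52 -0.393 +0.768 = 80.896 m.

80.9 m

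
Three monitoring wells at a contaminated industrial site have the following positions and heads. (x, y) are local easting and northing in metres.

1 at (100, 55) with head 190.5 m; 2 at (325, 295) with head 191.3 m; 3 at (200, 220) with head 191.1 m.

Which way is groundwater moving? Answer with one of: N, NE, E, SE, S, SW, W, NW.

Three-point gradient (reference 1): Δ to 2 = (225, 240, +0.8), Δ to 3 = (100, 165, +0.6).
∂h/∂x = -0.0009143, ∂h/∂y = +0.004190 (det = 13125).
Flow = −∇h = (+0.0009143 east, -0.004190 north), which points south.

S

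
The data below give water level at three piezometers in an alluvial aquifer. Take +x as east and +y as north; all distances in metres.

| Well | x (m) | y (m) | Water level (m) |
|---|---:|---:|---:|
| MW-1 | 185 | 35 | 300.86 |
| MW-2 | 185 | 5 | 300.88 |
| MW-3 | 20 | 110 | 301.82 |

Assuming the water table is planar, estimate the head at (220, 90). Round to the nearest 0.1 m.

300.6 m

With h = a·x + b·y + c and MW-1 as origin, the differences give:
  0·a + (-30)·b = +0.02
  (-165)·a + 75·b = +0.96
Eliminate b (×75 and ×(-30), subtract): -4950·a = 30.300 → a = ∂h/∂x = -0.006121
Back-substitute: b = ∂h/∂y = -0.0006667.
h(220, 90) = 300.86 + (-0.006121)·(35) + (-0.0006667)·(55) = 300.86 -0.214 -0.037 = 300.609 m.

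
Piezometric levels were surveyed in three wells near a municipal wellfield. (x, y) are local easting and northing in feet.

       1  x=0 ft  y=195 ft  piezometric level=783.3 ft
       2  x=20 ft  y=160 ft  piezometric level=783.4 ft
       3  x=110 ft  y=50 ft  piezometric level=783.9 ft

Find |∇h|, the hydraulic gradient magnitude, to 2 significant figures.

0.0069

Three-point gradient (reference 1): Δ to 2 = (20, -35, +0.1), Δ to 3 = (110, -145, +0.6).
∂h/∂x = +0.006842, ∂h/∂y = +0.001053 (det = 950).
|∇h| = √(0.006842² + 0.001053²) = 0.006923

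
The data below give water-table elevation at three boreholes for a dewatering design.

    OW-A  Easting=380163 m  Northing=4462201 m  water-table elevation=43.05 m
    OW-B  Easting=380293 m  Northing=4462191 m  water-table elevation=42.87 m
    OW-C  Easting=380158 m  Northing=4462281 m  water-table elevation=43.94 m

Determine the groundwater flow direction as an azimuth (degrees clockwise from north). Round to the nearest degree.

With h = a·x + b·y + c and OW-A as origin, the differences give:
  130·a + (-10)·b = -0.18
  (-5)·a + 80·b = +0.89
Eliminate b (×80 and ×(-10), subtract): 10350·a = -5.500 → a = ∂h/∂x = -0.0005314
Back-substitute: b = ∂h/∂y = +0.01109.
Flow direction (−∇h) has components (+0.0005314 E, -0.01109 N).
Azimuth = atan2(E, N) = atan2(+0.0005314, -0.01109) = 177.3° ≈ 177°.

177°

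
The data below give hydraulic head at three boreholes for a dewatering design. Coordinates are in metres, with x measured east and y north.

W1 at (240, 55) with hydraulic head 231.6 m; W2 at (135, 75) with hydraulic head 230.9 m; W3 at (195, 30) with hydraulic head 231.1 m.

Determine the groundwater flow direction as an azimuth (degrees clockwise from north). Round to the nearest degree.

With h = a·x + b·y + c and W1 as origin, the differences give:
  (-105)·a + 20·b = -0.7
  (-45)·a + (-25)·b = -0.5
Eliminate b (×(-25) and ×20, subtract): 3525·a = 27.50 → a = ∂h/∂x = +0.007801
Back-substitute: b = ∂h/∂y = +0.005957.
Flow direction (−∇h) has components (-0.007801 E, -0.005957 N).
Azimuth = atan2(E, N) = atan2(-0.007801, -0.005957) = 232.6° ≈ 233°.

233°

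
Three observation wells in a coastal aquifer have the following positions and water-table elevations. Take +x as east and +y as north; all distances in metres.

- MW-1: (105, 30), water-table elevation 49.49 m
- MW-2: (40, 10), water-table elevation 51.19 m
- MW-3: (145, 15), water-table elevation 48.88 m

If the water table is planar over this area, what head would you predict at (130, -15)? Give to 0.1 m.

Differences from MW-1: to MW-2 (Δx, Δy, Δh) = (-65, -20, +1.70); to MW-3 = (40, -15, -0.61).
Determinant of the coordinate differences = (-65)·(-15) − 40·(-20) = 1775.
∂h/∂x = [(+1.70)·(-15) − (-0.61)·(-20)] / 1775 = -0.02124
∂h/∂y = [(-65)·(-0.61) − 40·(+1.70)] / 1775 = -0.01597
h(130, -15) = 49.49 + (-0.02124)·(25) + (-0.01597)·(-45) = 49.49 -0.531 +0.719 = 49.678 m.

49.7 m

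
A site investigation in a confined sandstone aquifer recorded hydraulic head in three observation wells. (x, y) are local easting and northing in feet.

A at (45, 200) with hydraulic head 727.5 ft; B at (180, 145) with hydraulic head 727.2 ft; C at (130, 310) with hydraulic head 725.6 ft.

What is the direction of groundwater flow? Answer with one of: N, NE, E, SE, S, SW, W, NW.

Taking A as reference: B−A = (135, -55, -0.3); C−A = (85, 110, -1.9).
Solve a·Δx + b·Δy = Δh: det = 135·110 − 85·(-55) = 19525.
∂h/∂x = [(-0.3)·110 − (-1.9)·(-55)] / 19525 = -0.007042
∂h/∂y = [135·(-1.9) − 85·(-0.3)] / 19525 = -0.01183
Flow = −∇h = (+0.007042 east, +0.01183 north), which points northeast.

NE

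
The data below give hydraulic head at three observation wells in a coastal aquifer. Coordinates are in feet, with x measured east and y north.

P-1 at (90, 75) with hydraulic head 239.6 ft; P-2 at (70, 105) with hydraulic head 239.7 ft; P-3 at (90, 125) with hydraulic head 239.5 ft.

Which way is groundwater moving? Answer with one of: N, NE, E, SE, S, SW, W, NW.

Taking P-1 as reference: P-2−P-1 = (-20, 30, +0.1); P-3−P-1 = (0, 50, -0.1).
Determinant of the coordinate differences = (-20)·50 − 0·30 = -1000.
∂h/∂x = [(+0.1)·50 − (-0.1)·30] / -1000 = -0.008000
∂h/∂y = [(-20)·(-0.1) − 0·(+0.1)] / -1000 = -0.002000
Flow = −∇h = (+0.008000 east, +0.002000 north), which points east.

E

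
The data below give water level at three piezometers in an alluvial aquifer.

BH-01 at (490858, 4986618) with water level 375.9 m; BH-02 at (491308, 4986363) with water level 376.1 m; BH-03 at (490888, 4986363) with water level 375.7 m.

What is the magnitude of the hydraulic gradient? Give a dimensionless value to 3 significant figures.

0.00131

With h = a·x + b·y + c and BH-01 as origin, the differences give:
  450·a + (-255)·b = +0.2
  30·a + (-255)·b = -0.2
Eliminate b (×(-255) and ×(-255), subtract): -107100·a = -102.00 → a = ∂h/∂x = +0.0009524
Back-substitute: b = ∂h/∂y = +0.0008964.
|∇h| = √(0.0009524² + 0.0008964²) = 0.001308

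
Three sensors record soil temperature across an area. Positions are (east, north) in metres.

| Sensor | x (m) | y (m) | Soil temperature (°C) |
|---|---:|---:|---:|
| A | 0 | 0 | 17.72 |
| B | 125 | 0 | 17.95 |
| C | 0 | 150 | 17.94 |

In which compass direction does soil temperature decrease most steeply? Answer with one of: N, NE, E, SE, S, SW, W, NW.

∂T/∂x = (17.95 − 17.72) / (125 − 0) = +0.001840
∂T/∂y = (17.94 − 17.72) / (150 − 0) = +0.001467
Steepest decrease is along −∇f = (-0.001840 E, -0.001467 N) → southwest.

SW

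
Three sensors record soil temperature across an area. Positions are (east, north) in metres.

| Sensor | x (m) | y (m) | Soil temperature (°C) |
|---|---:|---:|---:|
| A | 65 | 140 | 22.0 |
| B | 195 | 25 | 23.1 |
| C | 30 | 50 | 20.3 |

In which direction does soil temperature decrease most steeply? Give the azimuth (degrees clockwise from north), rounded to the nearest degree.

Three-point gradient (reference A): Δ to B = (130, -115, +1.1), Δ to C = (-35, -90, -1.7).
∂T/∂x = +0.01873, ∂T/∂y = +0.01161 (det = -15725).
Steepest decrease is along −∇f: components (-0.01873 E, -0.01161 N).
Azimuth = atan2(-0.01873, -0.01161) = 238.2° ≈ 238°.

238°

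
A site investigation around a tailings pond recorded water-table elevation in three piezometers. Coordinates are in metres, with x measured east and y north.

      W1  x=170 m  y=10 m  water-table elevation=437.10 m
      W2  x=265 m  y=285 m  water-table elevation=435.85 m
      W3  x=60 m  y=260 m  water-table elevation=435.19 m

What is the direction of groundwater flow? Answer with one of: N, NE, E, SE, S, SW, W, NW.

Three-point gradient (reference W1): Δ to W2 = (95, 275, -1.25), Δ to W3 = (-110, 250, -1.91).
∂h/∂x = +0.003940, ∂h/∂y = -0.005906 (det = 54000).
Flow = −∇h = (-0.003940 east, +0.005906 north), which points northwest.

NW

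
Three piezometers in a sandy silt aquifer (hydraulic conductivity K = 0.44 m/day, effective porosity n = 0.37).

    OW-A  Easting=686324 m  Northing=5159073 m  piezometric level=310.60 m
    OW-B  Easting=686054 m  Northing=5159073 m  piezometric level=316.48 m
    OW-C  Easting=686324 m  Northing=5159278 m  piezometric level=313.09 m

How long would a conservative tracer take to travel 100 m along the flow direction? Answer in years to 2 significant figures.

∂h/∂x = (316.48 − 310.60) / (686054 − 686324) = -0.02178
∂h/∂y = (313.09 − 310.60) / (5159278 − 5159073) = +0.01215
|∇h| = √(-0.02178² + 0.01215²) = 0.02494
Seepage velocity v = K·i/n = 0.44 × 0.02494 / 0.37 = 0.02966 m/day.
t = 100 / 0.02966 = 3372 days = 9.23 years.

9.2 years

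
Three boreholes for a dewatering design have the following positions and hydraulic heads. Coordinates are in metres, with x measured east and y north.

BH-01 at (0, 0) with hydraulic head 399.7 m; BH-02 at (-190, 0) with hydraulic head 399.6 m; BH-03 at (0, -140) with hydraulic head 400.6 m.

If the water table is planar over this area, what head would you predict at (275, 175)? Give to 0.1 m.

398.7 m

∂h/∂x = (399.6 − 399.7) / (-190 − 0) = +0.0005263
∂h/∂y = (400.6 − 399.7) / (-140 − 0) = -0.006429
h(275, 175) = 399.7 + (+0.0005263)·(275) + (-0.006429)·(175) = 399.7 +0.145 -1.125 = 398.720 m.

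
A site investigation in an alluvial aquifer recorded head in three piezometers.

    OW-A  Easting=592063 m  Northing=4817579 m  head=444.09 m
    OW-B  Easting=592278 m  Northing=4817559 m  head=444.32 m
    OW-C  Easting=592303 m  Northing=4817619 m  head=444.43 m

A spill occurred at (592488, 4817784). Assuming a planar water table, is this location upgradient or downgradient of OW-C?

Three-point gradient (reference OW-A): Δ to OW-B = (215, -20, +0.23), Δ to OW-C = (240, 40, +0.34).
∂h/∂x = +0.001194, ∂h/∂y = +0.001336 (det = 13400).
Head at (592488, 4817784) = 444.09 + (+0.001194)·(425) + (+0.001336)·(205) = 444.87 m.
That is higher than the 444.43 m at OW-C, so the point is upgradient.

upgradient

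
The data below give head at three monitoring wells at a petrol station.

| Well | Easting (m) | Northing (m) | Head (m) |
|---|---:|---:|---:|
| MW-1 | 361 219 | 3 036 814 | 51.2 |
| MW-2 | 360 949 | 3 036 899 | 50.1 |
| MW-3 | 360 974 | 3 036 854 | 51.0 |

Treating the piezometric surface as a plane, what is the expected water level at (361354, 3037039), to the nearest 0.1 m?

46.0 m

Differences from MW-1: to MW-2 (Δx, Δy, Δh) = (-270, 85, -1.1); to MW-3 = (-245, 40, -0.2).
Determinant of the coordinate differences = (-270)·40 − (-245)·85 = 10025.
∂h/∂x = [(-1.1)·40 − (-0.2)·85] / 10025 = -0.002693
∂h/∂y = [(-270)·(-0.2) − (-245)·(-1.1)] / 10025 = -0.02150
h(361354, 3037039) = 51.2 + (-0.002693)·(135) + (-0.02150)·(225) = 51.2 -0.364 -4.837 = 46.000 m.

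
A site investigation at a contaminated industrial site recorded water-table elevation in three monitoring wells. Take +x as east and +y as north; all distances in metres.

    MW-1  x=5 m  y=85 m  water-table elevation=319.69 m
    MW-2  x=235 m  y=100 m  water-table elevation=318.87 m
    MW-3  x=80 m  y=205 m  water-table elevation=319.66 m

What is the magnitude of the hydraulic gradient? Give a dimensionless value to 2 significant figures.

0.0042

With h = a·x + b·y + c and MW-1 as origin, the differences give:
  230·a + 15·b = -0.82
  75·a + 120·b = -0.03
Eliminate b (×120 and ×15, subtract): 26475·a = -97.950 → a = ∂h/∂x = -0.003700
Back-substitute: b = ∂h/∂y = +0.002062.
|∇h| = √(-0.003700² + 0.002062²) = 0.004236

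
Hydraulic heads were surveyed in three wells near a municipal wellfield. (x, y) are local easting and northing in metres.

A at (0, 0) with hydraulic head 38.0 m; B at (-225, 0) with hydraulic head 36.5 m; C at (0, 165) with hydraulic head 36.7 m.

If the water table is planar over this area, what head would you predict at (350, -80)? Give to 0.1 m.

41.0 m

∂h/∂x = (36.5 − 38.0) / (-225 − 0) = +0.006667
∂h/∂y = (36.7 − 38.0) / (165 − 0) = -0.007879
h(350, -80) = 38.0 + (+0.006667)·(350) + (-0.007879)·(-80) = 38.0 +2.333 +0.630 = 40.964 m.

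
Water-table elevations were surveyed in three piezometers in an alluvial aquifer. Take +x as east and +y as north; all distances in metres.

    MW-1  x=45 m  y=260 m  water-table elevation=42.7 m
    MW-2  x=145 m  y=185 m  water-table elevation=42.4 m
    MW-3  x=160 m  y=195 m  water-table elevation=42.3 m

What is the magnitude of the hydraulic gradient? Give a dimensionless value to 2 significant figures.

With h = a·x + b·y + c and MW-1 as origin, the differences give:
  100·a + (-75)·b = -0.3
  115·a + (-65)·b = -0.4
Eliminate b (×(-65) and ×(-75), subtract): 2125·a = -10.50 → a = ∂h/∂x = -0.004941
Back-substitute: b = ∂h/∂y = -0.002588.
|∇h| = √(-0.004941² + -0.002588²) = 0.005578

0.0056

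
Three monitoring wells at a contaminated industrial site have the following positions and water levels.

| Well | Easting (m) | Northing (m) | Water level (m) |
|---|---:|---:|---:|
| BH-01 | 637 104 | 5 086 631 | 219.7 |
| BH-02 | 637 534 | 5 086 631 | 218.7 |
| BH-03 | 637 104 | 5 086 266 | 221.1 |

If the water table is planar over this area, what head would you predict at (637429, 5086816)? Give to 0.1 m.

∂h/∂x = (218.7 − 219.7) / (637534 − 637104) = -0.002326
∂h/∂y = (221.1 − 219.7) / (5086266 − 5086631) = -0.003836
h(637429, 5086816) = 219.7 + (-0.002326)·(325) + (-0.003836)·(185) = 219.7 -0.756 -0.710 = 218.235 m.

218.2 m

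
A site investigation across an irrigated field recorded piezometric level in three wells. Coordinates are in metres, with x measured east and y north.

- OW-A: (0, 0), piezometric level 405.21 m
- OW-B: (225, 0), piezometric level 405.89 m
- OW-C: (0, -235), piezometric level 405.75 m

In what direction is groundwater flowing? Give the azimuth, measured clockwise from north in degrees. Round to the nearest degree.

307°

∂h/∂x = (405.89 − 405.21) / (225 − 0) = +0.003022
∂h/∂y = (405.75 − 405.21) / (-235 − 0) = -0.002298
Flow direction (−∇h) has components (-0.003022 E, +0.002298 N).
Azimuth = atan2(E, N) = atan2(-0.003022, +0.002298) = 307.2° ≈ 307°.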